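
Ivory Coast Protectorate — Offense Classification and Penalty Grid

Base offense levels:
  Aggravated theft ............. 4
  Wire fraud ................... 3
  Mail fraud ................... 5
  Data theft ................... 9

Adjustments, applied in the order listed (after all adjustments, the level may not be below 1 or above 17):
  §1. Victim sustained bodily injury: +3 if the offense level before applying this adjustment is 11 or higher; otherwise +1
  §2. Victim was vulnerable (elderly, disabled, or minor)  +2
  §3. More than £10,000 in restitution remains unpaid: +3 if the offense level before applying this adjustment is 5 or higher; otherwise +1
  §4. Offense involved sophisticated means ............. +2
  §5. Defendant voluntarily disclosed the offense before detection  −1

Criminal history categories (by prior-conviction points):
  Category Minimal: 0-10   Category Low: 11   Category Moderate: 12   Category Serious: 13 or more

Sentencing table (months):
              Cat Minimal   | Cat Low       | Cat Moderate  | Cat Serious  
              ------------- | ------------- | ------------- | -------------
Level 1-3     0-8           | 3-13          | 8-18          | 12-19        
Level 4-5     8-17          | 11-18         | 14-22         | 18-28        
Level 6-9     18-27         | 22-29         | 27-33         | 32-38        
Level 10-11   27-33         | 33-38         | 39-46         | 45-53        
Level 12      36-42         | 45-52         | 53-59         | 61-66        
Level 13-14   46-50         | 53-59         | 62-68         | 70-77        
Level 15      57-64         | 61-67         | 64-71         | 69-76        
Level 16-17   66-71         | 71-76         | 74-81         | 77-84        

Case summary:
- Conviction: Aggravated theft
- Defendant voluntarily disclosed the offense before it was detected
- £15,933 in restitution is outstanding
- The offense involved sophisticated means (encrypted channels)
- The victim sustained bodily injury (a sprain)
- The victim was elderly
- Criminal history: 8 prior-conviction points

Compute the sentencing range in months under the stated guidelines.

Base offense level for aggravated theft: 4.
§1 applies (level before this adjustment is 4 < 11, so +1): 4 + 1 = 5.
§2 applies: 5 + 2 = 7.
§3 applies (level before this adjustment is 7 ≥ 5, so +3): 7 + 3 = 10.
§4 applies: 10 + 2 = 12.
§5 applies: 12 − 1 = 11.
Final offense level: 11.
Criminal history: 8 prior points → Category Minimal (0-10).
Level 11 falls in the 10-11 band.
Grid: Level 10-11 × Category Minimal = 27-33 months.

27-33 months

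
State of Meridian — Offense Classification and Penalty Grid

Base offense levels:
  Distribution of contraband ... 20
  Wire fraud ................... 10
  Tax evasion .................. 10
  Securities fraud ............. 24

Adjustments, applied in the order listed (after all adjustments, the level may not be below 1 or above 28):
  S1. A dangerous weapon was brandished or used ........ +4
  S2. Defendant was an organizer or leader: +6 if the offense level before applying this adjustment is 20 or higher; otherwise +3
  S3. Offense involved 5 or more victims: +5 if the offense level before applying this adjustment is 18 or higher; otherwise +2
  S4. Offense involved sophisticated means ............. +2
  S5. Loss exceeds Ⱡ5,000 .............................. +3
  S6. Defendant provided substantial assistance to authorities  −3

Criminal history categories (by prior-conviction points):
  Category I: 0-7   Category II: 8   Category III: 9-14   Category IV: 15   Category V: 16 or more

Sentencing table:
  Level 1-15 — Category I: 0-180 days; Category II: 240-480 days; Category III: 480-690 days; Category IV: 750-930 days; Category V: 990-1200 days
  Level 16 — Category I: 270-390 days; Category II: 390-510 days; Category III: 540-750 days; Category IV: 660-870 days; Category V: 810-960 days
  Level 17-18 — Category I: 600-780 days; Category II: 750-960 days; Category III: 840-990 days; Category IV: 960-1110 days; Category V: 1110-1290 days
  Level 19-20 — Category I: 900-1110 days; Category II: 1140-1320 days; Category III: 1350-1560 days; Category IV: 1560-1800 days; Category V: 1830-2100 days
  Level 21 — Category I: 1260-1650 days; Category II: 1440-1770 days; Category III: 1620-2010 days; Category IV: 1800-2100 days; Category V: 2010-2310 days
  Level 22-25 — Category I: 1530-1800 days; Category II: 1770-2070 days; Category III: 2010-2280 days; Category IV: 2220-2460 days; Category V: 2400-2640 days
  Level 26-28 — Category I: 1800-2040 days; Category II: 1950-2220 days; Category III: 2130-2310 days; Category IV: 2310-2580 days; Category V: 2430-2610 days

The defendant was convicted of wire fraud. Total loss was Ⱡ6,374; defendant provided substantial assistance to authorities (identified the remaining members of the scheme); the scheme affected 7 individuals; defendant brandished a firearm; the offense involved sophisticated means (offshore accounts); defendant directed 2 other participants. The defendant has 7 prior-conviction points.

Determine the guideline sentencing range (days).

Base offense level for wire fraud: 10.
S1 applies: 10 + 4 = 14.
S2 applies (level before this adjustment is 14 < 20, so +3): 14 + 3 = 17.
S3 applies (level before this adjustment is 17 < 18, so +2): 17 + 2 = 19.
S4 applies: 19 + 2 = 21.
S5 applies: 21 + 3 = 24.
S6 applies: 24 − 3 = 21.
Final offense level: 21.
Criminal history: 7 prior points → Category I (0-7).
Level 21 falls in the 21 band.
Grid: Level 21 × Category I = 1260-1650 days.

1260-1650 days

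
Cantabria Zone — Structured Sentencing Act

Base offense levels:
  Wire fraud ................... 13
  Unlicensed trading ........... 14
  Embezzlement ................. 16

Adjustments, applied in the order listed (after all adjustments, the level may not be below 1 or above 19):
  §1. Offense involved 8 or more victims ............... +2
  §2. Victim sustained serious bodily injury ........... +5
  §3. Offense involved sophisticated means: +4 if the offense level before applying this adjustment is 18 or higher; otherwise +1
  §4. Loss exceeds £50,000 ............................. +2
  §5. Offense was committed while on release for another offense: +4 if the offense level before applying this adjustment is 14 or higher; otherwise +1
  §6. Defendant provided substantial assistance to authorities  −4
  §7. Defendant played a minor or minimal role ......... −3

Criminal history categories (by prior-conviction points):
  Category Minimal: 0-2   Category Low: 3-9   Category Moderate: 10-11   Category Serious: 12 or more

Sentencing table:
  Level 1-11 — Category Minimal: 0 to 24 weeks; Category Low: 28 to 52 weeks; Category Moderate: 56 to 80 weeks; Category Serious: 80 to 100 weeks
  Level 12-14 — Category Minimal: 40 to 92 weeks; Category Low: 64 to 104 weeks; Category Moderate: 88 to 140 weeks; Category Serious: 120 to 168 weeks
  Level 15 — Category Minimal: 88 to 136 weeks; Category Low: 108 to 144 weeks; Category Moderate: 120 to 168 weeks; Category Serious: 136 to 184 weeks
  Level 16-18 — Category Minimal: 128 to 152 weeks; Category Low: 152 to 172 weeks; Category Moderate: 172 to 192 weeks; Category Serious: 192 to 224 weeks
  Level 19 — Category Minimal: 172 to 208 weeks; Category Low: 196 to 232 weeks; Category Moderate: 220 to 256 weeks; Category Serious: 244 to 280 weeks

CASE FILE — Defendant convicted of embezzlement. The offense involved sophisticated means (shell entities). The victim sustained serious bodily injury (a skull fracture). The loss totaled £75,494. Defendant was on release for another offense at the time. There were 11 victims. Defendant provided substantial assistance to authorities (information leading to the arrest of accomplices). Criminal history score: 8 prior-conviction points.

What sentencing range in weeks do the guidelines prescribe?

Base offense level for embezzlement: 16.
§1 applies: 16 + 2 = 18.
§2 applies: 18 + 5 = 23.
§3 applies (level before this adjustment is 23 ≥ 18, so +4): 23 + 4 = 27.
§4 applies: 27 + 2 = 29.
§5 applies (level before this adjustment is 29 ≥ 14, so +4): 29 + 4 = 33.
§6 applies: 33 − 4 = 29.
Level 29 exceeds the maximum of 19; capped at 19.
Final offense level: 19.
Criminal history: 8 prior points → Category Low (3-9).
Level 19 falls in the 19 band.
Grid: Level 19 × Category Low = 196-232 weeks.

196-232 weeks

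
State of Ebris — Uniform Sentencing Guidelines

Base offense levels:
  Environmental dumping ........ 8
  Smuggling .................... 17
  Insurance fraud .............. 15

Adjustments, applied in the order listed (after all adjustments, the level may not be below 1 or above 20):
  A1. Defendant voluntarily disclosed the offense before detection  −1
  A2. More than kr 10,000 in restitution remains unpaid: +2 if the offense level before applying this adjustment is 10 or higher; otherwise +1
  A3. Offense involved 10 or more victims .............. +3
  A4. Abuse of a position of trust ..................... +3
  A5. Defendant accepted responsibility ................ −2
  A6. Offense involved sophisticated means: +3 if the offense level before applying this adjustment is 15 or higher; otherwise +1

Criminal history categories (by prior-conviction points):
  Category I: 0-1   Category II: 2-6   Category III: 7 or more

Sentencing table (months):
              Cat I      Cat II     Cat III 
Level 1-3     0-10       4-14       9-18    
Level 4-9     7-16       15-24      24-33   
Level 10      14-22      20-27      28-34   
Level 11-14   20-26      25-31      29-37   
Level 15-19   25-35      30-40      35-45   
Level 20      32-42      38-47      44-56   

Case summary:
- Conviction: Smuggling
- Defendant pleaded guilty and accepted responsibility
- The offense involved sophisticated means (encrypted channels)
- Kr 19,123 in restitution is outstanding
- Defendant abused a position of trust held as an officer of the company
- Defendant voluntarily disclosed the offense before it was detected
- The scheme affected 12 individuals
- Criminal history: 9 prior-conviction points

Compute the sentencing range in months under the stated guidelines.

Base offense level for smuggling: 17.
A1 applies: 17 − 1 = 16.
A2 applies (level before this adjustment is 16 ≥ 10, so +2): 16 + 2 = 18.
A3 applies: 18 + 3 = 21.
A4 applies: 21 + 3 = 24.
A5 applies: 24 − 2 = 22.
A6 applies (level before this adjustment is 22 ≥ 15, so +3): 22 + 3 = 25.
Level 25 exceeds the maximum of 20; capped at 20.
Final offense level: 20.
Criminal history: 9 prior points → Category III (7+).
Level 20 falls in the 20 band.
Grid: Level 20 × Category III = 44-56 months.

44-56 months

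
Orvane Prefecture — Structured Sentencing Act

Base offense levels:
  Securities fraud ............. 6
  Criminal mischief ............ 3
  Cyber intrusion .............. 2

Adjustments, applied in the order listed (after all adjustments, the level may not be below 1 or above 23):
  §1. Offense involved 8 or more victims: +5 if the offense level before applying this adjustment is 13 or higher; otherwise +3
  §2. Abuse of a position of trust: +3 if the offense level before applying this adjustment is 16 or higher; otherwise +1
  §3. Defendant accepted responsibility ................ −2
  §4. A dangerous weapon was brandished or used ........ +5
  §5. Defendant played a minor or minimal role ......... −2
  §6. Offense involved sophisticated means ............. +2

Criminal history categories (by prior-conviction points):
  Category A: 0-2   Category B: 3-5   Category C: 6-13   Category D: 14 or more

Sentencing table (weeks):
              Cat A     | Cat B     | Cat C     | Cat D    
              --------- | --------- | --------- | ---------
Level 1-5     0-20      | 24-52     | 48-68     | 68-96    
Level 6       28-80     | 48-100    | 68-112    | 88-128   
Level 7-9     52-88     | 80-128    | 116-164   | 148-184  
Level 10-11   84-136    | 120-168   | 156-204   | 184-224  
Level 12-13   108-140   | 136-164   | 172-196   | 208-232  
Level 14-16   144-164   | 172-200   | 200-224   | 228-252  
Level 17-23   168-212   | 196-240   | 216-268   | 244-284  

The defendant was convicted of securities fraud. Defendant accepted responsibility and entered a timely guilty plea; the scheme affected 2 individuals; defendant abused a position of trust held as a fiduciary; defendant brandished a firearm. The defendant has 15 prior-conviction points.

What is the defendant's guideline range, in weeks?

Base offense level for securities fraud: 6.
§2 applies (level before this adjustment is 6 < 16, so +1): 6 + 1 = 7.
§3 applies: 7 − 2 = 5.
§4 applies: 5 + 5 = 10.
Final offense level: 10.
Criminal history: 15 prior points → Category D (14+).
Level 10 falls in the 10-11 band.
Grid: Level 10-11 × Category D = 184-224 weeks.

184-224 weeks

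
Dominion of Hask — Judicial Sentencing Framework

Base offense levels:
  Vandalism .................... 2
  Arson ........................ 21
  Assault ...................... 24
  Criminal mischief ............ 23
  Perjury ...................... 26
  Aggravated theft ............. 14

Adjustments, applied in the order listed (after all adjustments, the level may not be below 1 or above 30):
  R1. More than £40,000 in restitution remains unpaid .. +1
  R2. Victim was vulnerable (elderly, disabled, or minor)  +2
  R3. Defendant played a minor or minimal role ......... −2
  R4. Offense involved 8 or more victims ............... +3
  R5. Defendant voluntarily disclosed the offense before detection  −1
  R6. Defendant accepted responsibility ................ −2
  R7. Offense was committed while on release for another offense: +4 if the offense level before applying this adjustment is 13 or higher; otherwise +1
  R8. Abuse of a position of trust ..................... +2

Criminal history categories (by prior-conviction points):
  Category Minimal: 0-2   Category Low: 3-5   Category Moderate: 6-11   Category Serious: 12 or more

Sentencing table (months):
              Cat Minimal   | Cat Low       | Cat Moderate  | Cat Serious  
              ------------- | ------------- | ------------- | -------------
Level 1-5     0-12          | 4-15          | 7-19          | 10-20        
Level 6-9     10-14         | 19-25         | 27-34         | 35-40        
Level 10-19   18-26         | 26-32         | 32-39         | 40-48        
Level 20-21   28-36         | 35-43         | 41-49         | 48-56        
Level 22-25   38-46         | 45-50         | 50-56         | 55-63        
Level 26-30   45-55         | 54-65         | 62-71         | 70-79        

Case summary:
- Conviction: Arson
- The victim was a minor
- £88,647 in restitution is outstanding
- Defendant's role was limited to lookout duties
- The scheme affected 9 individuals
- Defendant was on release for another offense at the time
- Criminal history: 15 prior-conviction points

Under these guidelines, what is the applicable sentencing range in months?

70-79 months

Base offense level for arson: 21.
R1 applies: 21 + 1 = 22.
R2 applies: 22 + 2 = 24.
R3 applies: 24 − 2 = 22.
R4 applies: 22 + 3 = 25.
R5 does not apply.
R7 applies (level before this adjustment is 25 ≥ 13, so +4): 25 + 4 = 29.
R8 does not apply.
Final offense level: 29.
Criminal history: 15 prior points → Category Serious (12+).
Level 29 falls in the 26-30 band.
Grid: Level 26-30 × Category Serious = 70-79 months.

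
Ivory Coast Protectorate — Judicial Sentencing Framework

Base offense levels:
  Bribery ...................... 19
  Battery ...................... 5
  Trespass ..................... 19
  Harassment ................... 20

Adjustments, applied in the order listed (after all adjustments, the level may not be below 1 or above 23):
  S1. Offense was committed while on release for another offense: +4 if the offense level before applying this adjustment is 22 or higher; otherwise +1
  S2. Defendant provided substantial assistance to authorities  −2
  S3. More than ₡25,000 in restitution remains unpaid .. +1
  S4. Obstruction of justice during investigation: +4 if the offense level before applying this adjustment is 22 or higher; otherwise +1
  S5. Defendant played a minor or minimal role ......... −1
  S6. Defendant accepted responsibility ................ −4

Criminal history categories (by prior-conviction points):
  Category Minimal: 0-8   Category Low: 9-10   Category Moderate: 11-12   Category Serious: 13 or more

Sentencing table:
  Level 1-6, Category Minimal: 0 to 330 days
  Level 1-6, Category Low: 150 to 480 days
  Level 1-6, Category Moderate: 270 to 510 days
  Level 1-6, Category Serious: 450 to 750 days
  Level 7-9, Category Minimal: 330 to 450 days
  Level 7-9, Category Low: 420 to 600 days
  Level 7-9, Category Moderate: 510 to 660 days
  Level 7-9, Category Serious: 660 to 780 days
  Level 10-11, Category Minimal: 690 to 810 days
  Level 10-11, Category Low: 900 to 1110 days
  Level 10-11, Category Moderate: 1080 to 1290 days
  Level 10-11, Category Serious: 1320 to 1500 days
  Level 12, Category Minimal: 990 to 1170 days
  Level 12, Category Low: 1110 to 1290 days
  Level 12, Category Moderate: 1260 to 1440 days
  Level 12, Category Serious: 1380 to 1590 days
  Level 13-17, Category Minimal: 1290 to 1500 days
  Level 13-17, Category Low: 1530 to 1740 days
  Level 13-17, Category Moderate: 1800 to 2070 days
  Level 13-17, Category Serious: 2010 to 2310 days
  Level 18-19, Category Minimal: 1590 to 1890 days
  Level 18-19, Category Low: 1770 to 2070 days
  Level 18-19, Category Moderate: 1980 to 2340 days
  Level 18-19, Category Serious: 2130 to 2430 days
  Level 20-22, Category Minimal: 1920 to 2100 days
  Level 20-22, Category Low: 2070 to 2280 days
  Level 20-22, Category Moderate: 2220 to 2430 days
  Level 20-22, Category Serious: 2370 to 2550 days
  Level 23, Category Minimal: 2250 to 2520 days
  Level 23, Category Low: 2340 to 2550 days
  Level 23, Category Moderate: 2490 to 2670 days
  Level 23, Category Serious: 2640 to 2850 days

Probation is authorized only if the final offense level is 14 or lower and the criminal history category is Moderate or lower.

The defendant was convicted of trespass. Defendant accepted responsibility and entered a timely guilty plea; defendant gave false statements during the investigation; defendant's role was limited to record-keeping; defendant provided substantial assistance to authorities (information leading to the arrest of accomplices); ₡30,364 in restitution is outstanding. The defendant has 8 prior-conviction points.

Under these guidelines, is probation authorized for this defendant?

Base offense level for trespass: 19.
S1 does not apply.
S2 applies: 19 − 2 = 17.
S3 applies: 17 + 1 = 18.
S4 applies (level before this adjustment is 18 < 22, so +1): 18 + 1 = 19.
S5 applies: 19 − 1 = 18.
S6 applies: 18 − 4 = 14.
Final offense level: 14.
Criminal history: 8 prior points → Category Minimal (0-8).
Level 14 falls in the 13-17 band.
Grid: Level 13-17 × Category Minimal = 1290-1500 days.
Probation check: level 14 ≤ 14 and category Minimal ≤ Moderate → eligible.

Yes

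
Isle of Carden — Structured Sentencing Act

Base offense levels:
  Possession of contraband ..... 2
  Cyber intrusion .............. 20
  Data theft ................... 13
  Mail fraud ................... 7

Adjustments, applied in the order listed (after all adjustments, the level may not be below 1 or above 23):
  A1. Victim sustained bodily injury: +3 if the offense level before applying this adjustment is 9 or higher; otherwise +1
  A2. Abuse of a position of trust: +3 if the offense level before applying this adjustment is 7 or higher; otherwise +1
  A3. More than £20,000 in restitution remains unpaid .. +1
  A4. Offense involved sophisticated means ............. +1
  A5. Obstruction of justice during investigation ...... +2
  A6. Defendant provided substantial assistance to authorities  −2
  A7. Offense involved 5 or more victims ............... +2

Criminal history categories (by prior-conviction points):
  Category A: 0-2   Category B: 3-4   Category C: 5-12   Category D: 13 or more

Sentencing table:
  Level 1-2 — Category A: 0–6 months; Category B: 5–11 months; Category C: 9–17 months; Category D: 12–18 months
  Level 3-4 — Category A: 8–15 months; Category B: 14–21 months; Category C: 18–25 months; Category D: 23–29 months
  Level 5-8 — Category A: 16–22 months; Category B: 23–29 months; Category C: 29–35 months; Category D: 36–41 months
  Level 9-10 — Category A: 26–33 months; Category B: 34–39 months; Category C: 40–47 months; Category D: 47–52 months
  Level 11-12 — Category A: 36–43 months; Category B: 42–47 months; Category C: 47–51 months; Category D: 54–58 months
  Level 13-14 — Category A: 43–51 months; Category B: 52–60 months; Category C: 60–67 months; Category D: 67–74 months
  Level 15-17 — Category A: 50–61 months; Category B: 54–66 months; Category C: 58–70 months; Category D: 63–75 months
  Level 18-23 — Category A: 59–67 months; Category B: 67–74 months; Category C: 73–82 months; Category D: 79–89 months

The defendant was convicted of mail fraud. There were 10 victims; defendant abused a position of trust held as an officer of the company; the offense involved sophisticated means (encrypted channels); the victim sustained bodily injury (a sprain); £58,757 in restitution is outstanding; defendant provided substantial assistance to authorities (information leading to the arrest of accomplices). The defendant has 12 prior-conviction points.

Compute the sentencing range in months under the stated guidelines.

Base offense level for mail fraud: 7.
A1 applies (level before this adjustment is 7 < 9, so +1): 7 + 1 = 8.
A2 applies (level before this adjustment is 8 ≥ 7, so +3): 8 + 3 = 11.
A3 applies: 11 + 1 = 12.
A4 applies: 12 + 1 = 13.
A6 applies: 13 − 2 = 11.
A7 applies: 11 + 2 = 13.
Final offense level: 13.
Criminal history: 12 prior points → Category C (5-12).
Level 13 falls in the 13-14 band.
Grid: Level 13-14 × Category C = 60-67 months.

60-67 months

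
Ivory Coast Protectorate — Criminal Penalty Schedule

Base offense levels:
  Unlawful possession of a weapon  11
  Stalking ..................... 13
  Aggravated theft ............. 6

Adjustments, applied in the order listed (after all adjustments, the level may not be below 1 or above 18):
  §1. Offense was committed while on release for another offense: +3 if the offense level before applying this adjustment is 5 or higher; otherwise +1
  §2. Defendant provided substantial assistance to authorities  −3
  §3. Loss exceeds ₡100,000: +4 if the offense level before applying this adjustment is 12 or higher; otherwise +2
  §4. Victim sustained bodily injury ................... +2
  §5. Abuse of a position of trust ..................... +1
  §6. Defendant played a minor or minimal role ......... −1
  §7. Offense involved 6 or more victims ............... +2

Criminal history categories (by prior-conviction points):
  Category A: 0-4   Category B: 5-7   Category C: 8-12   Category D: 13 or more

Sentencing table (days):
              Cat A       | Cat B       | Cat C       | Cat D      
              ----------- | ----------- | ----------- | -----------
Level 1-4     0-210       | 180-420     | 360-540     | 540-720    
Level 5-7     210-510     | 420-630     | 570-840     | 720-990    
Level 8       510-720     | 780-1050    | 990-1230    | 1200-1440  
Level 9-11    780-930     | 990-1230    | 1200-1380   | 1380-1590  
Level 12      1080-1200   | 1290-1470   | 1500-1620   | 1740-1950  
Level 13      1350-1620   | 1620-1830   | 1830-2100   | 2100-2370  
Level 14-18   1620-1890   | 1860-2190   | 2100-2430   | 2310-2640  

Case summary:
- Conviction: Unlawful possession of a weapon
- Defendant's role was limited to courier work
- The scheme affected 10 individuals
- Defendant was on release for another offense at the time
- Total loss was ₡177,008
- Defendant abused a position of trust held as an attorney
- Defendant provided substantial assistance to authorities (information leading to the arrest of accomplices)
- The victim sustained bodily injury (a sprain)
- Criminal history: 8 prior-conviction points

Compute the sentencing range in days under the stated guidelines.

2100-2430 days

Base offense level for unlawful possession of a weapon: 11.
§1 applies (level before this adjustment is 11 ≥ 5, so +3): 11 + 3 = 14.
§2 applies: 14 − 3 = 11.
§3 applies (level before this adjustment is 11 < 12, so +2): 11 + 2 = 13.
§4 applies: 13 + 2 = 15.
§5 applies: 15 + 1 = 16.
§6 applies: 16 − 1 = 15.
§7 applies: 15 + 2 = 17.
Final offense level: 17.
Criminal history: 8 prior points → Category C (8-12).
Level 17 falls in the 14-18 band.
Grid: Level 14-18 × Category C = 2100-2430 days.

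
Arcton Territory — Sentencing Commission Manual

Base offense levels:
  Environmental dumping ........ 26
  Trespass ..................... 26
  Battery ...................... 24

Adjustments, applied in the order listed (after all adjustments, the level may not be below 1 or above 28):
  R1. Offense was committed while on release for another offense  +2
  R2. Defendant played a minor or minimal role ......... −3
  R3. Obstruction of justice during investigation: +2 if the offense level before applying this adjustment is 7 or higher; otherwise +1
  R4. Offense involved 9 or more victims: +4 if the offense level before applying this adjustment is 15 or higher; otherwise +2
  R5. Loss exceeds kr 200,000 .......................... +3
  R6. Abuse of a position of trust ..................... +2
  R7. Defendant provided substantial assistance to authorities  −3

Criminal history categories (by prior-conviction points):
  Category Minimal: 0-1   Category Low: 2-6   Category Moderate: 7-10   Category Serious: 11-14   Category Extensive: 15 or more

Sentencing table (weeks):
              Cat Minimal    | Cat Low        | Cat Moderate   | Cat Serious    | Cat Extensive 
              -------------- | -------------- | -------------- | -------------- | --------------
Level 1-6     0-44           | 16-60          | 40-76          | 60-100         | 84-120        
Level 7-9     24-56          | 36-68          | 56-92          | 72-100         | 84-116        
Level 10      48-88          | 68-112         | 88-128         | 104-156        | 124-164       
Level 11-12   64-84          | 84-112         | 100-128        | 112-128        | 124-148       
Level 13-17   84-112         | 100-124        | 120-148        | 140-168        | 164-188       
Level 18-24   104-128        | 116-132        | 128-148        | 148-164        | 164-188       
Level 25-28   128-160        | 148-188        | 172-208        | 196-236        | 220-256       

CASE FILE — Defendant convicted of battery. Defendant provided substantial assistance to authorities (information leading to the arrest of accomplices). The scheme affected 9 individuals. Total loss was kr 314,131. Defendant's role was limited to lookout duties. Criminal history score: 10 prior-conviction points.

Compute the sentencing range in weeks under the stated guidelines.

172-208 weeks

Base offense level for battery: 24.
R2 applies: 24 − 3 = 21.
R3 does not apply.
R4 applies (level before this adjustment is 21 ≥ 15, so +4): 21 + 4 = 25.
R5 applies: 25 + 3 = 28.
R6 does not apply.
R7 applies: 28 − 3 = 25.
Final offense level: 25.
Criminal history: 10 prior points → Category Moderate (7-10).
Level 25 falls in the 25-28 band.
Grid: Level 25-28 × Category Moderate = 172-208 weeks.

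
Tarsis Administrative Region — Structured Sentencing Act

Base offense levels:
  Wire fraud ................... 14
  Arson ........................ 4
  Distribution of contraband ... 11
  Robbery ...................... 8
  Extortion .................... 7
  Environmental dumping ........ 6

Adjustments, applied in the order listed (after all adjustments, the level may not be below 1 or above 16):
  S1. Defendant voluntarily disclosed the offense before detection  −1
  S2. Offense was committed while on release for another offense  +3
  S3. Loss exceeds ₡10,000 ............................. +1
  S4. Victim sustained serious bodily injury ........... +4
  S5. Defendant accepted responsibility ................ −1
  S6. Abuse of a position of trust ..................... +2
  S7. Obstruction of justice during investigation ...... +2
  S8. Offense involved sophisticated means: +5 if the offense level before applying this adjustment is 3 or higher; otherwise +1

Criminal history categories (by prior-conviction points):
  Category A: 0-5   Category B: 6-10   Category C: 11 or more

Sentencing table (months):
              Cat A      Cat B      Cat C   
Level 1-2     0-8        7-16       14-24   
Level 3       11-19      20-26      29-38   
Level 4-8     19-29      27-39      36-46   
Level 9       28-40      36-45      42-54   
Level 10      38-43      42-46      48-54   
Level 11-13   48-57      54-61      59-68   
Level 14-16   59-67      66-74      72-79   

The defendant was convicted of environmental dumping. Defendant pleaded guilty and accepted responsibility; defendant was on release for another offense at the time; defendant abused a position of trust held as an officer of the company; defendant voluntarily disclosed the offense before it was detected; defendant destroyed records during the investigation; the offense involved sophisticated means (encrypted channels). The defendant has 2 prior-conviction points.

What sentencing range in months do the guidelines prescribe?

Base offense level for environmental dumping: 6.
S1 applies: 6 − 1 = 5.
S2 applies: 5 + 3 = 8.
S3 does not apply.
S4 does not apply.
S5 applies: 8 − 1 = 7.
S6 applies: 7 + 2 = 9.
S7 applies: 9 + 2 = 11.
S8 applies (level before this adjustment is 11 ≥ 3, so +5): 11 + 5 = 16.
Final offense level: 16.
Criminal history: 2 prior points → Category A (0-5).
Level 16 falls in the 14-16 band.
Grid: Level 14-16 × Category A = 59-67 months.

59-67 months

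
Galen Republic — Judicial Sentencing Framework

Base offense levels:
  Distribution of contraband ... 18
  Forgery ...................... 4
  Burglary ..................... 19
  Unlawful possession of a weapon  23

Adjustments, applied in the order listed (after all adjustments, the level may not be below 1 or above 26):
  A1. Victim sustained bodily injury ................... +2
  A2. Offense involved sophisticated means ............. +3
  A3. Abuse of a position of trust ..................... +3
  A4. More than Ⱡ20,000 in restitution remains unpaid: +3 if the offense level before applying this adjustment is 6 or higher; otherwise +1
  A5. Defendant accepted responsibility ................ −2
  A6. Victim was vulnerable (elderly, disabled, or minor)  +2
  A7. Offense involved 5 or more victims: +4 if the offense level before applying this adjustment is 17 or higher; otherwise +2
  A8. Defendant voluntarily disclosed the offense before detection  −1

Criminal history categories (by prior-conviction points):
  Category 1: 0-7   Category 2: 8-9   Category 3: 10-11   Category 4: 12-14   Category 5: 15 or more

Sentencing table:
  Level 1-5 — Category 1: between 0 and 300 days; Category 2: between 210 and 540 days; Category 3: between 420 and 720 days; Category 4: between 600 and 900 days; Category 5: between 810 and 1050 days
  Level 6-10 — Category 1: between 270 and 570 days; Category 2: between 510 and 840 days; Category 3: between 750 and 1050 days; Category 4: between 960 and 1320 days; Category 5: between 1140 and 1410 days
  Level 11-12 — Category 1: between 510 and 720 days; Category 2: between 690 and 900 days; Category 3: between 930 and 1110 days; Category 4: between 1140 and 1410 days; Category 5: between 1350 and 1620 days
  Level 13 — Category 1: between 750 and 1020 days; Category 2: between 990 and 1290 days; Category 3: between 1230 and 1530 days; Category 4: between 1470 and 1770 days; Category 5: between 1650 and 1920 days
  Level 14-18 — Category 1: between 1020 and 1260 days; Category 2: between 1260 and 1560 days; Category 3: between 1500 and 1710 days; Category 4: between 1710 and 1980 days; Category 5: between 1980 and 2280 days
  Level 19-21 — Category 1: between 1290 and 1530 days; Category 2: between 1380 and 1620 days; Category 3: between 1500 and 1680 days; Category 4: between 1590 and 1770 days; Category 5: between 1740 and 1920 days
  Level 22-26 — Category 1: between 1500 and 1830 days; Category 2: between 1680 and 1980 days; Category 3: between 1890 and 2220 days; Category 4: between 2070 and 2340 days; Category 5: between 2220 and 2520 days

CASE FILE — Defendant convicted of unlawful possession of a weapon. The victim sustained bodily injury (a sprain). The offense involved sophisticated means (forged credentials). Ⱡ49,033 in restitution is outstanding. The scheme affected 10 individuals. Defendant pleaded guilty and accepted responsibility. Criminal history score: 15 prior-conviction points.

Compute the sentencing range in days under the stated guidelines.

2220-2520 days

Base offense level for unlawful possession of a weapon: 23.
A1 applies: 23 + 2 = 25.
A2 applies: 25 + 3 = 28.
A3 does not apply.
A4 applies (level before this adjustment is 28 ≥ 6, so +3): 28 + 3 = 31.
A5 applies: 31 − 2 = 29.
A7 applies (level before this adjustment is 29 ≥ 17, so +4): 29 + 4 = 33.
A8 does not apply.
Level 33 exceeds the maximum of 26; capped at 26.
Final offense level: 26.
Criminal history: 15 prior points → Category 5 (15+).
Level 26 falls in the 22-26 band.
Grid: Level 22-26 × Category 5 = 2220-2520 days.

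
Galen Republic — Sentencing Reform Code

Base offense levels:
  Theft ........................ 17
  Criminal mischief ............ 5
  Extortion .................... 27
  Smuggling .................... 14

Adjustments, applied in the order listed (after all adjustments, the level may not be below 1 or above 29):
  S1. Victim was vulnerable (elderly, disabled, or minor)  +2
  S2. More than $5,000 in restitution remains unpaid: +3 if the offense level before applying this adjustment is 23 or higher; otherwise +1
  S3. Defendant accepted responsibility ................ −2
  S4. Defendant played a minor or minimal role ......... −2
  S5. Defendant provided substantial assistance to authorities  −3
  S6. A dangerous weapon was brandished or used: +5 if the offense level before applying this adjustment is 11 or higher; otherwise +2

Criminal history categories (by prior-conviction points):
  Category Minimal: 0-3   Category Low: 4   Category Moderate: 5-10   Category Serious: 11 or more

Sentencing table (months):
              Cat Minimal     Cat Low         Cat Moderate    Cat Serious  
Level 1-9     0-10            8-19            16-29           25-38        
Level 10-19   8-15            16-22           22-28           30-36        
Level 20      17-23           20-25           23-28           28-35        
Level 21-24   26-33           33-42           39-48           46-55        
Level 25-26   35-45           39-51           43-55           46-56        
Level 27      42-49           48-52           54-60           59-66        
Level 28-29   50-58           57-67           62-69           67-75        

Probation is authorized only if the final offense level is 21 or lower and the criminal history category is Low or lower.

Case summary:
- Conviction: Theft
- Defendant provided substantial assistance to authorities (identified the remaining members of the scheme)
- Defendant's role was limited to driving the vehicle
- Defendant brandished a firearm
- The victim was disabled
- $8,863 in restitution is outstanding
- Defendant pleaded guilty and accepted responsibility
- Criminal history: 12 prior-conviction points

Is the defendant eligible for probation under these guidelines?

Base offense level for theft: 17.
S1 applies: 17 + 2 = 19.
S2 applies (level before this adjustment is 19 < 23, so +1): 19 + 1 = 20.
S3 applies: 20 − 2 = 18.
S4 applies: 18 − 2 = 16.
S5 applies: 16 − 3 = 13.
S6 applies (level before this adjustment is 13 ≥ 11, so +5): 13 + 5 = 18.
Final offense level: 18.
Criminal history: 12 prior points → Category Serious (11+).
Level 18 falls in the 10-19 band.
Grid: Level 10-19 × Category Serious = 30-36 months.
Probation check: level 18 ≤ 21 and category Serious > Low → not eligible.

No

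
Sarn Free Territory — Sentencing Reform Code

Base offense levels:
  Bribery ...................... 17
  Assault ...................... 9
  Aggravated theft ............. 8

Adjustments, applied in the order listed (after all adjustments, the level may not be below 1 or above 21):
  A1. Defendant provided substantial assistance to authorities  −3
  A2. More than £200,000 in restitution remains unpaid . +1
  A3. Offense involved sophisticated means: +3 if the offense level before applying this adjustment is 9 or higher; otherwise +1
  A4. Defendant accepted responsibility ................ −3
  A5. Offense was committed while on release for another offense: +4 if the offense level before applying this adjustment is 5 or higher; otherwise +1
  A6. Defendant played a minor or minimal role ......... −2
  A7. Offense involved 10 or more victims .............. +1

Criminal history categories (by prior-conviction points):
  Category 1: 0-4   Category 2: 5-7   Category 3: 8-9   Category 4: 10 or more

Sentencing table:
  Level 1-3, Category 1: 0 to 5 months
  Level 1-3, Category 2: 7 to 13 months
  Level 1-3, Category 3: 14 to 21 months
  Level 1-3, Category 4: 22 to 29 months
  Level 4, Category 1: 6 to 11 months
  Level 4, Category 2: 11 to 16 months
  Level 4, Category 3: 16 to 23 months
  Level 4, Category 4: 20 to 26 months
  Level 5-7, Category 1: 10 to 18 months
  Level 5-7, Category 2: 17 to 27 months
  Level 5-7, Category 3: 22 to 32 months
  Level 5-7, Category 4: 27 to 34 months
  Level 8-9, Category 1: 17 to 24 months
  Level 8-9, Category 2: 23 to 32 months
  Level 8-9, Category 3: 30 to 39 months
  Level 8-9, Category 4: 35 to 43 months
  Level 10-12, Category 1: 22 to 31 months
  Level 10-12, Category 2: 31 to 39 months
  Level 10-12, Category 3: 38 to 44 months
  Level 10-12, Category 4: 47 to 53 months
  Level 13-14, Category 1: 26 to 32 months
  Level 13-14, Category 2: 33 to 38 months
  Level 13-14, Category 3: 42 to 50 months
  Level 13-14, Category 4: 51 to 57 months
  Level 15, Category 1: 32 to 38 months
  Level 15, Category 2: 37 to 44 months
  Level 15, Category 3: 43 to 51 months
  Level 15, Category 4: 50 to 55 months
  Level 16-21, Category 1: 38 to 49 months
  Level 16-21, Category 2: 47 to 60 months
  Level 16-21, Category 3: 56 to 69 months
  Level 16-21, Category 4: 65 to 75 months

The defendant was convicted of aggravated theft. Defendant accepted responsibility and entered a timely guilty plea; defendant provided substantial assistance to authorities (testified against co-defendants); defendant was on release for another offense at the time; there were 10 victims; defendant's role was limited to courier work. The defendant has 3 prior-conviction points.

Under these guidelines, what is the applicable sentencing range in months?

0-5 months

Base offense level for aggravated theft: 8.
A1 applies: 8 − 3 = 5.
A2 does not apply.
A4 applies: 5 − 3 = 2.
A5 applies (level before this adjustment is 2 < 5, so +1): 2 + 1 = 3.
A6 applies: 3 − 2 = 1.
A7 applies: 1 + 1 = 2.
Final offense level: 2.
Criminal history: 3 prior points → Category 1 (0-4).
Level 2 falls in the 1-3 band.
Grid: Level 1-3 × Category 1 = 0-5 months.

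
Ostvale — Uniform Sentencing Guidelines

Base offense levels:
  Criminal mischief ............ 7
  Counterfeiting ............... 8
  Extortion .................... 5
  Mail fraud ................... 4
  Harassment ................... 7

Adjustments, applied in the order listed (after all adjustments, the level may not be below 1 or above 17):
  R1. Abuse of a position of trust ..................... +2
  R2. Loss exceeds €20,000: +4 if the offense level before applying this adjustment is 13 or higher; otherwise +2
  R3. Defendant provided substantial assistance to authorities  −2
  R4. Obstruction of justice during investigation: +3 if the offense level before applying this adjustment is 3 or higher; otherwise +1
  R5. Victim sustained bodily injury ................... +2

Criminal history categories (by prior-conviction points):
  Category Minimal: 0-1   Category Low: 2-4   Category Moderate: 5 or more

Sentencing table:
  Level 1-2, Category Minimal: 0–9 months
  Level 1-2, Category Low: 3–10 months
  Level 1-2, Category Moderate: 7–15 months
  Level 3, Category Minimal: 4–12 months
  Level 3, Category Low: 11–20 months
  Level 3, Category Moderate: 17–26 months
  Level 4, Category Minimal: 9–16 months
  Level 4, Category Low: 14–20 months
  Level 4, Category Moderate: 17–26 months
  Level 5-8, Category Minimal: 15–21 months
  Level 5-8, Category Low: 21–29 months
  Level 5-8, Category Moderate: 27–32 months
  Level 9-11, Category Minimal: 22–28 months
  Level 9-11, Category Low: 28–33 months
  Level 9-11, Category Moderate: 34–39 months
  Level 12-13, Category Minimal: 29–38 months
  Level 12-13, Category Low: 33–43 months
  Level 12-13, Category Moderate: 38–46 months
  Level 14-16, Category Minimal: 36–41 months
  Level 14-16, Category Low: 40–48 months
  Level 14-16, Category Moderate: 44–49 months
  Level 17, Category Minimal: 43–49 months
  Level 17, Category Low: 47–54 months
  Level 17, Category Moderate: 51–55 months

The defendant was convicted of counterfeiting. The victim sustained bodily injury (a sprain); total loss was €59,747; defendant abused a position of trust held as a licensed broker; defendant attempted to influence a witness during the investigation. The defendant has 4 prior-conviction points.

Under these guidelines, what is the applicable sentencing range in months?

Base offense level for counterfeiting: 8.
R1 applies: 8 + 2 = 10.
R2 applies (level before this adjustment is 10 < 13, so +2): 10 + 2 = 12.
R4 applies (level before this adjustment is 12 ≥ 3, so +3): 12 + 3 = 15.
R5 applies: 15 + 2 = 17.
Final offense level: 17.
Criminal history: 4 prior points → Category Low (2-4).
Level 17 falls in the 17 band.
Grid: Level 17 × Category Low = 47-54 months.

47-54 months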